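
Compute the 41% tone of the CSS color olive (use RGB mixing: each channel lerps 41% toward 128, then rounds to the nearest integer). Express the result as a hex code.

CSS olive is rgb(128, 128, 0).
A 41% tone moves each channel 41% toward 128:
  R: 128 + 0.41×(128−128) = 128 + 0 = 128 → 128
  G: 128 + 0.41×(128−128) = 128 + 0 = 128 → 128
  B: 0 + 0.41×(128−0) = 0 + 52.48 = 52.48 → 52
rgb(128, 128, 52) = #808034.

#808034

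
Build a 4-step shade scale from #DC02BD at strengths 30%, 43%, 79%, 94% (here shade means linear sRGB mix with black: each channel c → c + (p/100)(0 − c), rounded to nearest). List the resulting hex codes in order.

#9A0184, #7D016C, #2E0028, #0D000B

#DC02BD is rgb(220, 2, 189).
30%: (220 − 66 = 154→154, 2 − 0.6 = 1.4→1, 189 − 56.7 = 132.3→132) → #9A0184
43%: (220 − 94.6 = 125.4→125, 2 − 0.86 = 1.14→1, 189 − 81.27 = 107.73→108) → #7D016C
79%: (220 − 173.8 = 46.2→46, 2 − 1.58 = 0.42→0, 189 − 149.31 = 39.69→40) → #2E0028
94%: (220 − 206.8 = 13.2→13, 2 − 1.88 = 0.12→0, 189 − 177.66 = 11.34→11) → #0D000B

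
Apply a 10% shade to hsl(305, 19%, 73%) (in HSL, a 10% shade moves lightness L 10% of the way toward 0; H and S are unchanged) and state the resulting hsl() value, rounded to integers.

hsl(305, 19%, 66%)

L moves 10% from 73 toward 0: 73 − 7.3 = 65.7 → 66.
H and S are unchanged.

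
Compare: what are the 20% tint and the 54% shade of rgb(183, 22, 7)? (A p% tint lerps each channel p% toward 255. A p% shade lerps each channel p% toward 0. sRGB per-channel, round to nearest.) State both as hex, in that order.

#C54539, #540A03

20% tint:
  R: 183 + 14.4 = 197.4 → 197
  G: 22 + 46.6 = 68.6 → 69
  B: 7 + 0.2×(255−7) = 7 + 49.6 = 56.6 → 57
  → #C54539
54% shade:
  R: 183 + 0.54×(0−183) = 183 − 98.82 = 84.18 → 84
  G: 22 + 0.54×(0−22) = 22 − 11.88 = 10.12 → 10
  B: 7 − 3.78 = 3.22 → 3
  → #540A03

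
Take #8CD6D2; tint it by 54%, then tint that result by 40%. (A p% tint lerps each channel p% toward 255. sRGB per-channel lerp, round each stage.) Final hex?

#8CD6D2 is rgb(140, 214, 210).
Lerp each channel 54% toward 255:
  R: 140 + 0.54×(255−140) = 140 + 62.1 = 202.1 → 202
  G: 214 + 0.54×(255−214) = 214 + 22.14 = 236.14 → 236
  B: 210 + 24.3 = 234.3 → 234
After the tint: rgb(202, 236, 234) = #CAECEA.
A 40% tint moves each channel 40% toward 255:
  R: 202 + 0.4×(255−202) = 202 + 21.2 = 223.2 → 223
  G: 236 + 0.4×(255−236) = 236 + 7.6 = 243.6 → 244
  B: 234 + 0.4×(255−234) = 234 + 8.4 = 242.4 → 242
rgb(223, 244, 242) = #DFF4F2.

#DFF4F2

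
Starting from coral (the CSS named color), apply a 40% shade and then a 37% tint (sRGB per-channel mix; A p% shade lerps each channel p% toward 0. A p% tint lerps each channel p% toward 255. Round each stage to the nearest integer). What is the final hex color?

CSS coral is rgb(255, 127, 80).
Per channel, c → c + 0.4(0 − c):
  R: 255 − 102 = 153 → 153
  G: 127 + 0.4×(0−127) = 127 − 50.8 = 76.2 → 76
  B: 80 − 32 = 48 → 48
After the shade: rgb(153, 76, 48) = #994C30.
Per channel, c → c + 0.37(255 − c):
  R: 153 + 0.37×(255−153) = 153 + 37.74 = 190.74 → 191
  G: 76 + 66.23 = 142.23 → 142
  B: 48 + 0.37×(255−48) = 48 + 76.59 = 124.59 → 125
rgb(191, 142, 125) = #BF8E7D.

#BF8E7D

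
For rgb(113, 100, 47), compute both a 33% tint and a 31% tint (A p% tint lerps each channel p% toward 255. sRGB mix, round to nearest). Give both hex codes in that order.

33% tint:
  R: 113 + 0.33×(255−113) = 113 + 46.86 = 159.86 → 160
  G: 100 + 51.15 = 151.15 → 151
  B: 47 + 0.33×(255−47) = 47 + 68.64 = 115.64 → 116
  → #a09774
31% tint:
  R: 113 + 44.02 = 157.02 → 157
  G: 100 + 0.31×(255−100) = 100 + 48.05 = 148.05 → 148
  B: 47 + 64.48 = 111.48 → 111
  → #9d946f

#a09774, #9d946f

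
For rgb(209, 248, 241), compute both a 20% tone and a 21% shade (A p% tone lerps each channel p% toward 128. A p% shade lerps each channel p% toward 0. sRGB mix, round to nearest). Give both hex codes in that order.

#c1e0da, #a5c4be

20% tone:
  R: 209 − 16.2 = 192.8 → 193
  G: 248 − 24 = 224 → 224
  B: 241 − 22.6 = 218.4 → 218
  → #c1e0da
21% shade:
  R: 209 − 43.89 = 165.11 → 165
  G: 248 + 0.21×(0−248) = 248 − 52.08 = 195.92 → 196
  B: 241 − 50.61 = 190.39 → 190
  → #a5c4be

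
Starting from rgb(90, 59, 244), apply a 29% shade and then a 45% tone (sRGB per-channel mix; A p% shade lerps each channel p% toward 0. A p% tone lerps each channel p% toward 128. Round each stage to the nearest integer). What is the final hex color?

#5d5199

A 29% shade moves each channel 29% toward 0:
  R: 90 − 26.1 = 63.9 → 64
  G: 59 + 0.29×(0−59) = 59 − 17.11 = 41.89 → 42
  B: 244 + 0.29×(0−244) = 244 − 70.76 = 173.24 → 173
After the shade: rgb(64, 42, 173) = #402aad.
A 45% tone moves each channel 45% toward 128:
  R: 64 + 0.45×(128−64) = 64 + 28.8 = 92.8 → 93
  G: 42 + 38.7 = 80.7 → 81
  B: 173 − 20.25 = 152.75 → 153
rgb(93, 81, 153) = #5d5199.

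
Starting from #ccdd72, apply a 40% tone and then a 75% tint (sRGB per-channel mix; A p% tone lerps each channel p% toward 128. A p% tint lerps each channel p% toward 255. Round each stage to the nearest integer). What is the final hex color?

#ebeddd

#ccdd72 is rgb(204, 221, 114).
A 40% tone moves each channel 40% toward 128:
  R: 204 − 30.4 = 173.6 → 174
  G: 221 + 0.4×(128−221) = 221 − 37.2 = 183.8 → 184
  B: 114 + 5.6 = 119.6 → 120
After the tone: rgb(174, 184, 120) = #aeb878.
Per channel, c → c + 0.75(255 − c):
  R: 174 + 60.75 = 234.75 → 235
  G: 184 + 53.25 = 237.25 → 237
  B: 120 + 0.75×(255−120) = 120 + 101.25 = 221.25 → 221
rgb(235, 237, 221) = #ebeddd.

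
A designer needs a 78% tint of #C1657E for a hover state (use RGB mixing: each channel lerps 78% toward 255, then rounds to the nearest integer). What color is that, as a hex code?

#F1DDE3

#C1657E is rgb(193, 101, 126).
A 78% tint moves each channel 78% toward 255:
  R: 193 + 0.78×(255−193) = 193 + 48.36 = 241.36 → 241
  G: 101 + 120.12 = 221.12 → 221
  B: 126 + 0.78×(255−126) = 126 + 100.62 = 226.62 → 227
rgb(241, 221, 227) = #F1DDE3.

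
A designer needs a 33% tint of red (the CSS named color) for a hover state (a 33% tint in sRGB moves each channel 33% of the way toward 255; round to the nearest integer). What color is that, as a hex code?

CSS red is rgb(255, 0, 0).
Per channel, c → c + 0.33(255 − c):
  R: 255 + 0.33×(255−255) = 255 + 0 = 255 → 255
  G: 0 + 0.33×(255−0) = 0 + 84.15 = 84.15 → 84
  B: 0 + 0.33×(255−0) = 0 + 84.15 = 84.15 → 84
rgb(255, 84, 84) = #ff5454.

#ff5454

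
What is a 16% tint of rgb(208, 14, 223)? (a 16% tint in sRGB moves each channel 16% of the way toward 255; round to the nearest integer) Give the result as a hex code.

Lerp each channel 16% toward 255:
  R: 208 + 7.52 = 215.52 → 216
  G: 14 + 38.56 = 52.56 → 53
  B: 223 + 0.16×(255−223) = 223 + 5.12 = 228.12 → 228
rgb(216, 53, 228) = #D835E4.

#D835E4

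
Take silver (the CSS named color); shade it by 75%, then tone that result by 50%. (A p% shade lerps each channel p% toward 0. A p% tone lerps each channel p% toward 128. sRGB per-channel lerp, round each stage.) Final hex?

CSS silver is rgb(192, 192, 192).
A 75% shade moves each channel 75% toward 0:
  R: 192 − 144 = 48 → 48
  G: 192 + 0.75×(0−192) = 192 − 144 = 48 → 48
  B: 192 + 0.75×(0−192) = 192 − 144 = 48 → 48
After the shade: rgb(48, 48, 48) = #303030.
Lerp each channel 50% toward 128:
  R: 48 + 0.5×(128−48) = 48 + 40 = 88 → 88
  G: 48 + 40 = 88 → 88
  B: 48 + 0.5×(128−48) = 48 + 40 = 88 → 88
rgb(88, 88, 88) = #585858.

#585858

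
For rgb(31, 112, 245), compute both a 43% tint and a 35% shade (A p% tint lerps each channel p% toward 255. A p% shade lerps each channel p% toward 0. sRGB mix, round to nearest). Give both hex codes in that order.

#7FADF9, #14499F

43% tint:
  R: 31 + 0.43×(255−31) = 31 + 96.32 = 127.32 → 127
  G: 112 + 0.43×(255−112) = 112 + 61.49 = 173.49 → 173
  B: 245 + 4.3 = 249.3 → 249
  → #7FADF9
35% shade:
  R: 31 − 10.85 = 20.15 → 20
  G: 112 − 39.2 = 72.8 → 73
  B: 245 − 85.75 = 159.25 → 159
  → #14499F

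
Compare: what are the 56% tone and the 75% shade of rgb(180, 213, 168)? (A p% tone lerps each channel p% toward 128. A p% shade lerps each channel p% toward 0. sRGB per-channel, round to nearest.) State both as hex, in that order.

56% tone:
  R: 180 − 29.12 = 150.88 → 151
  G: 213 + 0.56×(128−213) = 213 − 47.6 = 165.4 → 165
  B: 168 + 0.56×(128−168) = 168 − 22.4 = 145.6 → 146
  → #97a592
75% shade:
  R: 180 + 0.75×(0−180) = 180 − 135 = 45 → 45
  G: 213 − 159.75 = 53.25 → 53
  B: 168 + 0.75×(0−168) = 168 − 126 = 42 → 42
  → #2d352a

#97a592, #2d352a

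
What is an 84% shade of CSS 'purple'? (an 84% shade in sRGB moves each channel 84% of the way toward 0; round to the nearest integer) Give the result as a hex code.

CSS purple is rgb(128, 0, 128).
An 84% shade moves each channel 84% toward 0:
  R: 128 + 0.84×(0−128) = 128 − 107.52 = 20.48 → 20
  G: 0 + 0 = 0 → 0
  B: 128 − 107.52 = 20.48 → 20
rgb(20, 0, 20) = #140014.

#140014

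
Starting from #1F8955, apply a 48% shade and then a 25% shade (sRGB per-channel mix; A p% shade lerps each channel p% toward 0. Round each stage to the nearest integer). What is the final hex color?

#1F8955 is rgb(31, 137, 85).
A 48% shade moves each channel 48% toward 0:
  R: 31 + 0.48×(0−31) = 31 − 14.88 = 16.12 → 16
  G: 137 − 65.76 = 71.24 → 71
  B: 85 − 40.8 = 44.2 → 44
After the shade: rgb(16, 71, 44) = #10472C.
A 25% shade moves each channel 25% toward 0:
  R: 16 + 0.25×(0−16) = 16 − 4 = 12 → 12
  G: 71 + 0.25×(0−71) = 71 − 17.75 = 53.25 → 53
  B: 44 + 0.25×(0−44) = 44 − 11 = 33 → 33
rgb(12, 53, 33) = #0C3521.

#0C3521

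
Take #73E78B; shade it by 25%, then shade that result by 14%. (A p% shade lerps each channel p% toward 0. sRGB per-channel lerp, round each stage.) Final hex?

#4A9559

#73E78B is rgb(115, 231, 139).
A 25% shade moves each channel 25% toward 0:
  R: 115 − 28.75 = 86.25 → 86
  G: 231 + 0.25×(0−231) = 231 − 57.75 = 173.25 → 173
  B: 139 + 0.25×(0−139) = 139 − 34.75 = 104.25 → 104
After the shade: rgb(86, 173, 104) = #56AD68.
Lerp each channel 14% toward 0:
  R: 86 − 12.04 = 73.96 → 74
  G: 173 − 24.22 = 148.78 → 149
  B: 104 − 14.56 = 89.44 → 89
rgb(74, 149, 89) = #4A9559.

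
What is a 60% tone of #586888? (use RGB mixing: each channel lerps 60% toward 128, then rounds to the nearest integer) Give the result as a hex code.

#586888 is rgb(88, 104, 136).
Lerp each channel 60% toward 128:
  R: 88 + 0.6×(128−88) = 88 + 24 = 112 → 112
  G: 104 + 0.6×(128−104) = 104 + 14.4 = 118.4 → 118
  B: 136 − 4.8 = 131.2 → 131
rgb(112, 118, 131) = #707683.

#707683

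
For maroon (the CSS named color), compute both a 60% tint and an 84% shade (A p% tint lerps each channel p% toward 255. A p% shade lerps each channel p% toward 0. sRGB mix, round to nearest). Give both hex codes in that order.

CSS maroon is rgb(128, 0, 0).
60% tint:
  R: 128 + 0.6×(255−128) = 128 + 76.2 = 204.2 → 204
  G: 0 + 0.6×(255−0) = 0 + 153 = 153 → 153
  B: 0 + 153 = 153 → 153
  → #CC9999
84% shade:
  R: 128 − 107.52 = 20.48 → 20
  G: 0 + 0 = 0 → 0
  B: 0 + 0 = 0 → 0
  → #140000

#CC9999, #140000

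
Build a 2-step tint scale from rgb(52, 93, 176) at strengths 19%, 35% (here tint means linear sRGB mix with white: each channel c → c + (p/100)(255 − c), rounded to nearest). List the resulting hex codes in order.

#5B7CBF, #7B96CC

19%: (52 + 38.57 = 90.57→91, 93 + 30.78 = 123.78→124, 176 + 15.01 = 191.01→191) → #5B7CBF
35%: (52 + 71.05 = 123.05→123, 93 + 56.7 = 149.7→150, 176 + 27.65 = 203.65→204) → #7B96CC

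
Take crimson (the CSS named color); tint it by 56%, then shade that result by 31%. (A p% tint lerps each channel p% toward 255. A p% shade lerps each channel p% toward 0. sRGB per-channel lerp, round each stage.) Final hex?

#a66975

CSS crimson is rgb(220, 20, 60).
Lerp each channel 56% toward 255:
  R: 220 + 0.56×(255−220) = 220 + 19.6 = 239.6 → 240
  G: 20 + 131.6 = 151.6 → 152
  B: 60 + 0.56×(255−60) = 60 + 109.2 = 169.2 → 169
After the tint: rgb(240, 152, 169) = #f098a9.
Per channel, c → c + 0.31(0 − c):
  R: 240 + 0.31×(0−240) = 240 − 74.4 = 165.6 → 166
  G: 152 − 47.12 = 104.88 → 105
  B: 169 − 52.39 = 116.61 → 117
rgb(166, 105, 117) = #a66975.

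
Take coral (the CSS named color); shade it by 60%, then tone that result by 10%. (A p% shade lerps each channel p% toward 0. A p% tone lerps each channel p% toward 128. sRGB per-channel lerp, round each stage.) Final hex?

CSS coral is rgb(255, 127, 80).
Per channel, c → c + 0.6(0 − c):
  R: 255 + 0.6×(0−255) = 255 − 153 = 102 → 102
  G: 127 + 0.6×(0−127) = 127 − 76.2 = 50.8 → 51
  B: 80 − 48 = 32 → 32
After the shade: rgb(102, 51, 32) = #663320.
Per channel, c → c + 0.1(128 − c):
  R: 102 + 0.1×(128−102) = 102 + 2.6 = 104.6 → 105
  G: 51 + 0.1×(128−51) = 51 + 7.7 = 58.7 → 59
  B: 32 + 0.1×(128−32) = 32 + 9.6 = 41.6 → 42
rgb(105, 59, 42) = #693b2a.

#693b2a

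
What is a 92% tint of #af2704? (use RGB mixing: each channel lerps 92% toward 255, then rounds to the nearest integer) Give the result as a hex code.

#f9eeeb

#af2704 is rgb(175, 39, 4).
A 92% tint moves each channel 92% toward 255:
  R: 175 + 73.6 = 248.6 → 249
  G: 39 + 198.72 = 237.72 → 238
  B: 4 + 0.92×(255−4) = 4 + 230.92 = 234.92 → 235
rgb(249, 238, 235) = #f9eeeb.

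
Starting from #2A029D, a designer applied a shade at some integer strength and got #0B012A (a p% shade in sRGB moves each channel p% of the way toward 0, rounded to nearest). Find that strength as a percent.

73%

#2A029D is rgb(42, 2, 157); #0B012A is rgb(11, 1, 42).
On the B channel (widest range): 42 ≈ 157 + (p/100)(0 − 157), so p ≈ 100×(42 − 157)/(0 − 157) = -11500/-157 = 73.25.
p = 73 reproduces all three channels after rounding.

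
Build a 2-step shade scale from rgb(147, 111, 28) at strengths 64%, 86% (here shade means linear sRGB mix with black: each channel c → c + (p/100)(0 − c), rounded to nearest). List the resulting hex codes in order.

#35280a, #151004

64%: (147 − 94.08 = 52.92→53, 111 − 71.04 = 39.96→40, 28 − 17.92 = 10.08→10) → #35280a
86%: (147 − 126.42 = 20.58→21, 111 − 95.46 = 15.54→16, 28 − 24.08 = 3.92→4) → #151004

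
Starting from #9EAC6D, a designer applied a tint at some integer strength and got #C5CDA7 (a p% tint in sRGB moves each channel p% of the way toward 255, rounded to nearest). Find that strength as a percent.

40%

#9EAC6D is rgb(158, 172, 109); #C5CDA7 is rgb(197, 205, 167).
On the B channel (widest range): 167 ≈ 109 + (p/100)(255 − 109), so p ≈ 100×(167 − 109)/(255 − 109) = 5800/146 = 39.73.
p = 40 reproduces all three channels after rounding.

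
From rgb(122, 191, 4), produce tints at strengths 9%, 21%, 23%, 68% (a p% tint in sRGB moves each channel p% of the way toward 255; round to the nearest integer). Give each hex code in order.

9%: (122 + 11.97 = 133.97→134, 191 + 5.76 = 196.76→197, 4 + 22.59 = 26.59→27) → #86c51b
21%: (122 + 27.93 = 149.93→150, 191 + 13.44 = 204.44→204, 4 + 52.71 = 56.71→57) → #96cc39
23%: (122 + 30.59 = 152.59→153, 191 + 14.72 = 205.72→206, 4 + 57.73 = 61.73→62) → #99ce3e
68%: (122 + 90.44 = 212.44→212, 191 + 43.52 = 234.52→235, 4 + 170.68 = 174.68→175) → #d4ebaf

#86c51b, #96cc39, #99ce3e, #d4ebaf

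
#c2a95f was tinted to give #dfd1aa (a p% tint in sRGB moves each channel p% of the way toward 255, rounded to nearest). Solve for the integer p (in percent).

47%

#c2a95f is rgb(194, 169, 95); #dfd1aa is rgb(223, 209, 170).
On the B channel (widest range): 170 ≈ 95 + (p/100)(255 − 95), so p ≈ 100×(170 − 95)/(255 − 95) = 7500/160 = 46.88.
p = 47 reproduces all three channels after rounding.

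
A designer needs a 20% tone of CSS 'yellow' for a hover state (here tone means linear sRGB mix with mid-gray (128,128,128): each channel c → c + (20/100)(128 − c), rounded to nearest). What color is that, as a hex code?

#E6E61A

CSS yellow is rgb(255, 255, 0).
Per channel, c → c + 0.2(128 − c):
  R: 255 + 0.2×(128−255) = 255 − 25.4 = 229.6 → 230
  G: 255 − 25.4 = 229.6 → 230
  B: 0 + 0.2×(128−0) = 0 + 25.6 = 25.6 → 26
rgb(230, 230, 26) = #E6E61A.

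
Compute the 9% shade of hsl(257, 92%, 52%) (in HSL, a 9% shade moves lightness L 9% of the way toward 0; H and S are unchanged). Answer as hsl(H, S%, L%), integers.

L moves 9% from 52 toward 0: 52 − 4.68 = 47.32 → 47.
H and S are unchanged.

hsl(257, 92%, 47%)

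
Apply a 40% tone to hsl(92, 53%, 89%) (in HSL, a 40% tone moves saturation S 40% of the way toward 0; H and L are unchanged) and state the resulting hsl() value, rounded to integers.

S moves 40% from 53 toward 0: 53 − 21.2 = 31.8 → 32.
H and L are unchanged.

hsl(92, 32%, 89%)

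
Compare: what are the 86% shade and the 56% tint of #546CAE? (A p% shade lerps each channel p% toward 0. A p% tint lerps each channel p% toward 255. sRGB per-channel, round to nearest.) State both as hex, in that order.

#546CAE is rgb(84, 108, 174).
86% shade:
  R: 84 + 0.86×(0−84) = 84 − 72.24 = 11.76 → 12
  G: 108 + 0.86×(0−108) = 108 − 92.88 = 15.12 → 15
  B: 174 − 149.64 = 24.36 → 24
  → #0C0F18
56% tint:
  R: 84 + 0.56×(255−84) = 84 + 95.76 = 179.76 → 180
  G: 108 + 0.56×(255−108) = 108 + 82.32 = 190.32 → 190
  B: 174 + 0.56×(255−174) = 174 + 45.36 = 219.36 → 219
  → #B4BEDB

#0C0F18, #B4BEDB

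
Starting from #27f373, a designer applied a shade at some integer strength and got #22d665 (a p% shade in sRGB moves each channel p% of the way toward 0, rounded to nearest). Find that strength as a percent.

12%

#27f373 is rgb(39, 243, 115); #22d665 is rgb(34, 214, 101).
On the G channel (widest range): 214 ≈ 243 + (p/100)(0 − 243), so p ≈ 100×(214 − 243)/(0 − 243) = -2900/-243 = 11.93.
p = 12 reproduces all three channels after rounding.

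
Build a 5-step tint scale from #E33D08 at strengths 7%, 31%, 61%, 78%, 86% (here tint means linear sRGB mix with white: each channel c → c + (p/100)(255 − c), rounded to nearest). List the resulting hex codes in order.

#E33D08 is rgb(227, 61, 8).
7%: (227 + 1.96 = 228.96→229, 61 + 13.58 = 74.58→75, 8 + 17.29 = 25.29→25) → #E54B19
31%: (227 + 8.68 = 235.68→236, 61 + 60.14 = 121.14→121, 8 + 76.57 = 84.57→85) → #EC7955
61%: (227 + 17.08 = 244.08→244, 61 + 118.34 = 179.34→179, 8 + 150.67 = 158.67→159) → #F4B39F
78%: (227 + 21.84 = 248.84→249, 61 + 151.32 = 212.32→212, 8 + 192.66 = 200.66→201) → #F9D4C9
86%: (227 + 24.08 = 251.08→251, 61 + 166.84 = 227.84→228, 8 + 212.42 = 220.42→220) → #FBE4DC

#E54B19, #EC7955, #F4B39F, #F9D4C9, #FBE4DC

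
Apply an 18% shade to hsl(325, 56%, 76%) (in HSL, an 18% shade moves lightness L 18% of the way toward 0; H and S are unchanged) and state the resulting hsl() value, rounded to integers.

hsl(325, 56%, 62%)

L moves 18% from 76 toward 0: 76 − 13.68 = 62.32 → 62.
H and S are unchanged.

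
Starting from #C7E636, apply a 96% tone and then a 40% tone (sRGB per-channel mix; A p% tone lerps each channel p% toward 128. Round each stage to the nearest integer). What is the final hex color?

#82827E

#C7E636 is rgb(199, 230, 54).
Per channel, c → c + 0.96(128 − c):
  R: 199 + 0.96×(128−199) = 199 − 68.16 = 130.84 → 131
  G: 230 + 0.96×(128−230) = 230 − 97.92 = 132.08 → 132
  B: 54 + 71.04 = 125.04 → 125
After the tone: rgb(131, 132, 125) = #83847D.
Lerp each channel 40% toward 128:
  R: 131 − 1.2 = 129.8 → 130
  G: 132 − 1.6 = 130.4 → 130
  B: 125 + 0.4×(128−125) = 125 + 1.2 = 126.2 → 126
rgb(130, 130, 126) = #82827E.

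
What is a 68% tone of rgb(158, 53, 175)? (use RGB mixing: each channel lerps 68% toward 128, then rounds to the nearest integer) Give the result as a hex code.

#8A688F

A 68% tone moves each channel 68% toward 128:
  R: 158 + 0.68×(128−158) = 158 − 20.4 = 137.6 → 138
  G: 53 + 51 = 104 → 104
  B: 175 + 0.68×(128−175) = 175 − 31.96 = 143.04 → 143
rgb(138, 104, 143) = #8A688F.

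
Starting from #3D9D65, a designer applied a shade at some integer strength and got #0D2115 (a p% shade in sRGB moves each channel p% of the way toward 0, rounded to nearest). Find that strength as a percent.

79%

#3D9D65 is rgb(61, 157, 101); #0D2115 is rgb(13, 33, 21).
On the G channel (widest range): 33 ≈ 157 + (p/100)(0 − 157), so p ≈ 100×(33 − 157)/(0 − 157) = -12400/-157 = 78.98.
p = 79 reproduces all three channels after rounding.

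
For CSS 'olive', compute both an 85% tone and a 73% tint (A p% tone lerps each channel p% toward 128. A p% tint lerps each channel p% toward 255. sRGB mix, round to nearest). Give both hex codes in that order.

#80806D, #DDDDBA

CSS olive is rgb(128, 128, 0).
85% tone:
  R: 128 + 0 = 128 → 128
  G: 128 + 0.85×(128−128) = 128 + 0 = 128 → 128
  B: 0 + 108.8 = 108.8 → 109
  → #80806D
73% tint:
  R: 128 + 0.73×(255−128) = 128 + 92.71 = 220.71 → 221
  G: 128 + 92.71 = 220.71 → 221
  B: 0 + 0.73×(255−0) = 0 + 186.15 = 186.15 → 186
  → #DDDDBA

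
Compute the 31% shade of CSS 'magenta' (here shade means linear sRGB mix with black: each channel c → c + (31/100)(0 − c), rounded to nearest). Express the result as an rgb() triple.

CSS magenta is rgb(255, 0, 255).
A 31% shade moves each channel 31% toward 0:
  R: 255 + 0.31×(0−255) = 255 − 79.05 = 175.95 → 176
  G: 0 + 0.31×(0−0) = 0 + 0 = 0 → 0
  B: 255 − 79.05 = 175.95 → 176

rgb(176, 0, 176)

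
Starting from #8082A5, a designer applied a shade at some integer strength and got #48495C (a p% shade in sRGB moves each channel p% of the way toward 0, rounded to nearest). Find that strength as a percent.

44%

#8082A5 is rgb(128, 130, 165); #48495C is rgb(72, 73, 92).
On the B channel (widest range): 92 ≈ 165 + (p/100)(0 − 165), so p ≈ 100×(92 − 165)/(0 − 165) = -7300/-165 = 44.24.
p = 44 reproduces all three channels after rounding.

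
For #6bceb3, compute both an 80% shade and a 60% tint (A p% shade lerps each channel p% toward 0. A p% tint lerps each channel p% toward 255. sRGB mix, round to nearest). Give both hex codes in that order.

#6bceb3 is rgb(107, 206, 179).
80% shade:
  R: 107 − 85.6 = 21.4 → 21
  G: 206 − 164.8 = 41.2 → 41
  B: 179 − 143.2 = 35.8 → 36
  → #152924
60% tint:
  R: 107 + 0.6×(255−107) = 107 + 88.8 = 195.8 → 196
  G: 206 + 29.4 = 235.4 → 235
  B: 179 + 45.6 = 224.6 → 225
  → #c4ebe1

#152924, #c4ebe1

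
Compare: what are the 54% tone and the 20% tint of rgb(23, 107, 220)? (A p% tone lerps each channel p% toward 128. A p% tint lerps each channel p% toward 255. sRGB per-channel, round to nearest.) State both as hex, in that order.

54% tone:
  R: 23 + 0.54×(128−23) = 23 + 56.7 = 79.7 → 80
  G: 107 + 0.54×(128−107) = 107 + 11.34 = 118.34 → 118
  B: 220 − 49.68 = 170.32 → 170
  → #5076aa
20% tint:
  R: 23 + 46.4 = 69.4 → 69
  G: 107 + 0.2×(255−107) = 107 + 29.6 = 136.6 → 137
  B: 220 + 7 = 227 → 227
  → #4589e3

#5076aa, #4589e3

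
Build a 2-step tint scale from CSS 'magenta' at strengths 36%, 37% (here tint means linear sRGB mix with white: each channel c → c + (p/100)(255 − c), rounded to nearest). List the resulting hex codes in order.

CSS magenta is rgb(255, 0, 255).
36%: (255→255, 0 + 91.8 = 91.8→92, 255→255) → #ff5cff
37%: (255→255, 0 + 94.35 = 94.35→94, 255→255) → #ff5eff

#ff5cff, #ff5eff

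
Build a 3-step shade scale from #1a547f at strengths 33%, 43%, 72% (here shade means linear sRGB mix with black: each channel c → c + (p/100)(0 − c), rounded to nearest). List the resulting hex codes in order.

#113855, #0f3048, #071824

#1a547f is rgb(26, 84, 127).
33%: (26 − 8.58 = 17.42→17, 84 − 27.72 = 56.28→56, 127 − 41.91 = 85.09→85) → #113855
43%: (26 − 11.18 = 14.82→15, 84 − 36.12 = 47.88→48, 127 − 54.61 = 72.39→72) → #0f3048
72%: (26 − 18.72 = 7.28→7, 84 − 60.48 = 23.52→24, 127 − 91.44 = 35.56→36) → #071824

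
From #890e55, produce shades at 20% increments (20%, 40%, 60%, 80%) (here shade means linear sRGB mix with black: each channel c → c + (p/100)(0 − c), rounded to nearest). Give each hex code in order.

#890e55 is rgb(137, 14, 85).
20%: (137 − 27.4 = 109.6→110, 14 − 2.8 = 11.2→11, 85 − 17 = 68→68) → #6e0b44
40%: (137 − 54.8 = 82.2→82, 14 − 5.6 = 8.4→8, 85 − 34 = 51→51) → #520833
60%: (137 − 82.2 = 54.8→55, 14 − 8.4 = 5.6→6, 85 − 51 = 34→34) → #370622
80%: (137 − 109.6 = 27.4→27, 14 − 11.2 = 2.8→3, 85 − 68 = 17→17) → #1b0311

#6e0b44, #520833, #370622, #1b0311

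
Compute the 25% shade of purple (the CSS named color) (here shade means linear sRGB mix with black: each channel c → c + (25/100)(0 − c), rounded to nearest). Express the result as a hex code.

CSS purple is rgb(128, 0, 128).
A 25% shade moves each channel 25% toward 0:
  R: 128 + 0.25×(0−128) = 128 − 32 = 96 → 96
  G: 0 + 0.25×(0−0) = 0 + 0 = 0 → 0
  B: 128 + 0.25×(0−128) = 128 − 32 = 96 → 96
rgb(96, 0, 96) = #600060.

#600060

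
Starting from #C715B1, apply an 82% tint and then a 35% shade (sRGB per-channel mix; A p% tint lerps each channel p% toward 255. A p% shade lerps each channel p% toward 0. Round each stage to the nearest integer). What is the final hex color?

#9F8A9D

#C715B1 is rgb(199, 21, 177).
Lerp each channel 82% toward 255:
  R: 199 + 0.82×(255−199) = 199 + 45.92 = 244.92 → 245
  G: 21 + 191.88 = 212.88 → 213
  B: 177 + 0.82×(255−177) = 177 + 63.96 = 240.96 → 241
After the tint: rgb(245, 213, 241) = #F5D5F1.
Per channel, c → c + 0.35(0 − c):
  R: 245 + 0.35×(0−245) = 245 − 85.75 = 159.25 → 159
  G: 213 + 0.35×(0−213) = 213 − 74.55 = 138.45 → 138
  B: 241 + 0.35×(0−241) = 241 − 84.35 = 156.65 → 157
rgb(159, 138, 157) = #9F8A9D.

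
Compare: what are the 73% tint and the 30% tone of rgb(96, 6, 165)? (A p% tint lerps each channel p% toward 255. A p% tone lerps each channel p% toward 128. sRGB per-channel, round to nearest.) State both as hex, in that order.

73% tint:
  R: 96 + 0.73×(255−96) = 96 + 116.07 = 212.07 → 212
  G: 6 + 0.73×(255−6) = 6 + 181.77 = 187.77 → 188
  B: 165 + 65.7 = 230.7 → 231
  → #D4BCE7
30% tone:
  R: 96 + 0.3×(128−96) = 96 + 9.6 = 105.6 → 106
  G: 6 + 0.3×(128−6) = 6 + 36.6 = 42.6 → 43
  B: 165 − 11.1 = 153.9 → 154
  → #6A2B9A

#D4BCE7, #6A2B9A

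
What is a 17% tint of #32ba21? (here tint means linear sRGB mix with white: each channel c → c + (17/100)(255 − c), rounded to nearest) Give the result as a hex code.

#55c647

#32ba21 is rgb(50, 186, 33).
Lerp each channel 17% toward 255:
  R: 50 + 0.17×(255−50) = 50 + 34.85 = 84.85 → 85
  G: 186 + 0.17×(255−186) = 186 + 11.73 = 197.73 → 198
  B: 33 + 0.17×(255−33) = 33 + 37.74 = 70.74 → 71
rgb(85, 198, 71) = #55c647.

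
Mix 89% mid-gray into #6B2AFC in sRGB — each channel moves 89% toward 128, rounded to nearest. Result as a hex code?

#6B2AFC is rgb(107, 42, 252).
Per channel, c → c + 0.89(128 − c):
  R: 107 + 0.89×(128−107) = 107 + 18.69 = 125.69 → 126
  G: 42 + 0.89×(128−42) = 42 + 76.54 = 118.54 → 119
  B: 252 − 110.36 = 141.64 → 142
rgb(126, 119, 142) = #7E778E.

#7E778E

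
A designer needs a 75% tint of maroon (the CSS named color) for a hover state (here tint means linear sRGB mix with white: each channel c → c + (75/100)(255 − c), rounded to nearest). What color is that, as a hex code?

CSS maroon is rgb(128, 0, 0).
Lerp each channel 75% toward 255:
  R: 128 + 0.75×(255−128) = 128 + 95.25 = 223.25 → 223
  G: 0 + 191.25 = 191.25 → 191
  B: 0 + 0.75×(255−0) = 0 + 191.25 = 191.25 → 191
rgb(223, 191, 191) = #DFBFBF.

#DFBFBF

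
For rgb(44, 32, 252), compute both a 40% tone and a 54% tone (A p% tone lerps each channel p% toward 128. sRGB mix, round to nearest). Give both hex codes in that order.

#4E46CA, #5954B9

40% tone:
  R: 44 + 33.6 = 77.6 → 78
  G: 32 + 0.4×(128−32) = 32 + 38.4 = 70.4 → 70
  B: 252 + 0.4×(128−252) = 252 − 49.6 = 202.4 → 202
  → #4E46CA
54% tone:
  R: 44 + 45.36 = 89.36 → 89
  G: 32 + 51.84 = 83.84 → 84
  B: 252 − 66.96 = 185.04 → 185
  → #5954B9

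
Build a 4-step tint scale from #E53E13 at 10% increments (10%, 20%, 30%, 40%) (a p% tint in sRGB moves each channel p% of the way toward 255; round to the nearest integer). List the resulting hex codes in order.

#E53E13 is rgb(229, 62, 19).
10%: (229 + 2.6 = 231.6→232, 62 + 19.3 = 81.3→81, 19 + 23.6 = 42.6→43) → #E8512B
20%: (229 + 5.2 = 234.2→234, 62 + 38.6 = 100.6→101, 19 + 47.2 = 66.2→66) → #EA6542
30%: (229 + 7.8 = 236.8→237, 62 + 57.9 = 119.9→120, 19 + 70.8 = 89.8→90) → #ED785A
40%: (229 + 10.4 = 239.4→239, 62 + 77.2 = 139.2→139, 19 + 94.4 = 113.4→113) → #EF8B71

#E8512B, #EA6542, #ED785A, #EF8B71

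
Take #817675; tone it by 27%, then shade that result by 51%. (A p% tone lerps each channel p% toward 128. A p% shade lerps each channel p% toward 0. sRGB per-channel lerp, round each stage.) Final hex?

#3f3b3b

#817675 is rgb(129, 118, 117).
A 27% tone moves each channel 27% toward 128:
  R: 129 + 0.27×(128−129) = 129 − 0.27 = 128.73 → 129
  G: 118 + 0.27×(128−118) = 118 + 2.7 = 120.7 → 121
  B: 117 + 2.97 = 119.97 → 120
After the tone: rgb(129, 121, 120) = #817978.
Lerp each channel 51% toward 0:
  R: 129 + 0.51×(0−129) = 129 − 65.79 = 63.21 → 63
  G: 121 − 61.71 = 59.29 → 59
  B: 120 + 0.51×(0−120) = 120 − 61.2 = 58.8 → 59
rgb(63, 59, 59) = #3f3b3b.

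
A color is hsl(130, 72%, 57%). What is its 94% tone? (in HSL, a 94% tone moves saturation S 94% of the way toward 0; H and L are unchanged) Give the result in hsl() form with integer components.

S moves 94% from 72 toward 0: 72 − 67.68 = 4.32 → 4.
H and L are unchanged.

hsl(130, 4%, 57%)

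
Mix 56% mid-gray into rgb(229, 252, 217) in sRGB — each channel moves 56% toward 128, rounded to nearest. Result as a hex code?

Lerp each channel 56% toward 128:
  R: 229 + 0.56×(128−229) = 229 − 56.56 = 172.44 → 172
  G: 252 + 0.56×(128−252) = 252 − 69.44 = 182.56 → 183
  B: 217 + 0.56×(128−217) = 217 − 49.84 = 167.16 → 167
rgb(172, 183, 167) = #ACB7A7.

#ACB7A7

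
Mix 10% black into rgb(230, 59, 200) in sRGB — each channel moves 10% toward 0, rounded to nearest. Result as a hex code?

#cf35b4

Lerp each channel 10% toward 0:
  R: 230 − 23 = 207 → 207
  G: 59 − 5.9 = 53.1 → 53
  B: 200 + 0.1×(0−200) = 200 − 20 = 180 → 180
rgb(207, 53, 180) = #cf35b4.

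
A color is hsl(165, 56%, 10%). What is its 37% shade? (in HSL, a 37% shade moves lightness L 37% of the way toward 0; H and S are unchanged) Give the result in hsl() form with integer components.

L moves 37% from 10 toward 0: 10 − 3.7 = 6.3 → 6.
H and S are unchanged.

hsl(165, 56%, 6%)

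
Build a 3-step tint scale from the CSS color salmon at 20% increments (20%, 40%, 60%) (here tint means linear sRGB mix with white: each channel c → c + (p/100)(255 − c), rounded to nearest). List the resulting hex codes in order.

#FB998E, #FCB3AA, #FDCCC7

CSS salmon is rgb(250, 128, 114).
20%: (250 + 1 = 251→251, 128 + 25.4 = 153.4→153, 114 + 28.2 = 142.2→142) → #FB998E
40%: (250 + 2 = 252→252, 128 + 50.8 = 178.8→179, 114 + 56.4 = 170.4→170) → #FCB3AA
60%: (250 + 3 = 253→253, 128 + 76.2 = 204.2→204, 114 + 84.6 = 198.6→199) → #FDCCC7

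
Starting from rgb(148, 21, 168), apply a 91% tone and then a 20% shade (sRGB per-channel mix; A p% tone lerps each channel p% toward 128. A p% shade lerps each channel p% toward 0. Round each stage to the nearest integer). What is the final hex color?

Per channel, c → c + 0.91(128 − c):
  R: 148 − 18.2 = 129.8 → 130
  G: 21 + 97.37 = 118.37 → 118
  B: 168 + 0.91×(128−168) = 168 − 36.4 = 131.6 → 132
After the tone: rgb(130, 118, 132) = #827684.
Lerp each channel 20% toward 0:
  R: 130 − 26 = 104 → 104
  G: 118 − 23.6 = 94.4 → 94
  B: 132 + 0.2×(0−132) = 132 − 26.4 = 105.6 → 106
rgb(104, 94, 106) = #685e6a.

#685e6a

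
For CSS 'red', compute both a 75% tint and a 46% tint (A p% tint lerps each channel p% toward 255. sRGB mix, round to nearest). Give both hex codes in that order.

#ffbfbf, #ff7575

CSS red is rgb(255, 0, 0).
75% tint:
  R: 255 + 0.75×(255−255) = 255 + 0 = 255 → 255
  G: 0 + 191.25 = 191.25 → 191
  B: 0 + 0.75×(255−0) = 0 + 191.25 = 191.25 → 191
  → #ffbfbf
46% tint:
  R: 255 + 0.46×(255−255) = 255 + 0 = 255 → 255
  G: 0 + 0.46×(255−0) = 0 + 117.3 = 117.3 → 117
  B: 0 + 0.46×(255−0) = 0 + 117.3 = 117.3 → 117
  → #ff7575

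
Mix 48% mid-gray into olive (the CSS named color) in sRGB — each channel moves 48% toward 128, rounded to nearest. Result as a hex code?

CSS olive is rgb(128, 128, 0).
Per channel, c → c + 0.48(128 − c):
  R: 128 + 0 = 128 → 128
  G: 128 + 0 = 128 → 128
  B: 0 + 61.44 = 61.44 → 61
rgb(128, 128, 61) = #80803d.

#80803d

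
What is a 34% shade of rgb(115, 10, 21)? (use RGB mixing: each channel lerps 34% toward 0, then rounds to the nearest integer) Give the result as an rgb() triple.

rgb(76, 7, 14)

Per channel, c → c + 0.34(0 − c):
  R: 115 − 39.1 = 75.9 → 76
  G: 10 − 3.4 = 6.6 → 7
  B: 21 − 7.14 = 13.86 → 14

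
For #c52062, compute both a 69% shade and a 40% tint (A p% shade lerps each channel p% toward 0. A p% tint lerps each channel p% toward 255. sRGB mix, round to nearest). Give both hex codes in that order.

#c52062 is rgb(197, 32, 98).
69% shade:
  R: 197 + 0.69×(0−197) = 197 − 135.93 = 61.07 → 61
  G: 32 − 22.08 = 9.92 → 10
  B: 98 − 67.62 = 30.38 → 30
  → #3d0a1e
40% tint:
  R: 197 + 23.2 = 220.2 → 220
  G: 32 + 0.4×(255−32) = 32 + 89.2 = 121.2 → 121
  B: 98 + 62.8 = 160.8 → 161
  → #dc79a1

#3d0a1e, #dc79a1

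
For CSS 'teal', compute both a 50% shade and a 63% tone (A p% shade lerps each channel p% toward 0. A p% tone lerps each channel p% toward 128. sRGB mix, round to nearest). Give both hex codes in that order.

#004040, #518080

CSS teal is rgb(0, 128, 128).
50% shade:
  R: 0 + 0.5×(0−0) = 0 + 0 = 0 → 0
  G: 128 − 64 = 64 → 64
  B: 128 + 0.5×(0−128) = 128 − 64 = 64 → 64
  → #004040
63% tone:
  R: 0 + 0.63×(128−0) = 0 + 80.64 = 80.64 → 81
  G: 128 + 0.63×(128−128) = 128 + 0 = 128 → 128
  B: 128 + 0.63×(128−128) = 128 + 0 = 128 → 128
  → #518080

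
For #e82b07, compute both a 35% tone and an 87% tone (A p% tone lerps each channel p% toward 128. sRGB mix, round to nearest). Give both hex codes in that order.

#e82b07 is rgb(232, 43, 7).
35% tone:
  R: 232 − 36.4 = 195.6 → 196
  G: 43 + 0.35×(128−43) = 43 + 29.75 = 72.75 → 73
  B: 7 + 0.35×(128−7) = 7 + 42.35 = 49.35 → 49
  → #c44931
87% tone:
  R: 232 + 0.87×(128−232) = 232 − 90.48 = 141.52 → 142
  G: 43 + 73.95 = 116.95 → 117
  B: 7 + 0.87×(128−7) = 7 + 105.27 = 112.27 → 112
  → #8e7570

#c44931, #8e7570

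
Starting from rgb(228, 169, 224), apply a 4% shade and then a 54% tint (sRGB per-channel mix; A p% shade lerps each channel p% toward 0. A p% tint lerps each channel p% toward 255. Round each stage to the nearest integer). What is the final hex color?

#EED4ED

Lerp each channel 4% toward 0:
  R: 228 − 9.12 = 218.88 → 219
  G: 169 + 0.04×(0−169) = 169 − 6.76 = 162.24 → 162
  B: 224 − 8.96 = 215.04 → 215
After the shade: rgb(219, 162, 215) = #DBA2D7.
Lerp each channel 54% toward 255:
  R: 219 + 19.44 = 238.44 → 238
  G: 162 + 50.22 = 212.22 → 212
  B: 215 + 0.54×(255−215) = 215 + 21.6 = 236.6 → 237
rgb(238, 212, 237) = #EED4ED.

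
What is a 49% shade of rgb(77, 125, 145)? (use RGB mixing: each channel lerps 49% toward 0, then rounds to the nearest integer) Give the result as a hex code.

#27404A

Per channel, c → c + 0.49(0 − c):
  R: 77 + 0.49×(0−77) = 77 − 37.73 = 39.27 → 39
  G: 125 + 0.49×(0−125) = 125 − 61.25 = 63.75 → 64
  B: 145 − 71.05 = 73.95 → 74
rgb(39, 64, 74) = #27404A.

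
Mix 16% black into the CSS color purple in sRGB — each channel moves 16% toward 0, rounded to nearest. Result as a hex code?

CSS purple is rgb(128, 0, 128).
A 16% shade moves each channel 16% toward 0:
  R: 128 − 20.48 = 107.52 → 108
  G: 0 + 0 = 0 → 0
  B: 128 + 0.16×(0−128) = 128 − 20.48 = 107.52 → 108
rgb(108, 0, 108) = #6c006c.

#6c006c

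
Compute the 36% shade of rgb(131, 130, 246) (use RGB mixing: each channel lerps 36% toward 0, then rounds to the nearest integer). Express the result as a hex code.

A 36% shade moves each channel 36% toward 0:
  R: 131 − 47.16 = 83.84 → 84
  G: 130 − 46.8 = 83.2 → 83
  B: 246 − 88.56 = 157.44 → 157
rgb(84, 83, 157) = #54539d.

#54539d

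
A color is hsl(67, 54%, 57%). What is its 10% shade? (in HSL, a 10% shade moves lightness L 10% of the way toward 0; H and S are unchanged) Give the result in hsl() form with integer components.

L moves 10% from 57 toward 0: 57 − 5.7 = 51.3 → 51.
H and S are unchanged.

hsl(67, 54%, 51%)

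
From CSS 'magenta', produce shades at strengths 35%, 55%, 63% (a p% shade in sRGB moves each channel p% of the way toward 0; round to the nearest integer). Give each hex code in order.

CSS magenta is rgb(255, 0, 255).
35%: (255 − 89.25 = 165.75→166, 0→0, 255 − 89.25 = 165.75→166) → #A600A6
55%: (255 − 140.25 = 114.75→115, 0→0, 255 − 140.25 = 114.75→115) → #730073
63%: (255 − 160.65 = 94.35→94, 0→0, 255 − 160.65 = 94.35→94) → #5E005E

#A600A6, #730073, #5E005E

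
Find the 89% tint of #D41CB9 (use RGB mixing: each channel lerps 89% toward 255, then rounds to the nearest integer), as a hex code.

#D41CB9 is rgb(212, 28, 185).
Per channel, c → c + 0.89(255 − c):
  R: 212 + 0.89×(255−212) = 212 + 38.27 = 250.27 → 250
  G: 28 + 202.03 = 230.03 → 230
  B: 185 + 0.89×(255−185) = 185 + 62.3 = 247.3 → 247
rgb(250, 230, 247) = #FAE6F7.

#FAE6F7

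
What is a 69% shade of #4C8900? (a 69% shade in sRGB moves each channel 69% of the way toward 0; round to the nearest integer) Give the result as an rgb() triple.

rgb(24, 42, 0)

#4C8900 is rgb(76, 137, 0).
Per channel, c → c + 0.69(0 − c):
  R: 76 − 52.44 = 23.56 → 24
  G: 137 + 0.69×(0−137) = 137 − 94.53 = 42.47 → 42
  B: 0 + 0.69×(0−0) = 0 + 0 = 0 → 0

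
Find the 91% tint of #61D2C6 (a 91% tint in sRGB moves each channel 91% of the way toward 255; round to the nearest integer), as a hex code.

#F1FBFA

#61D2C6 is rgb(97, 210, 198).
A 91% tint moves each channel 91% toward 255:
  R: 97 + 143.78 = 240.78 → 241
  G: 210 + 0.91×(255−210) = 210 + 40.95 = 250.95 → 251
  B: 198 + 51.87 = 249.87 → 250
rgb(241, 251, 250) = #F1FBFA.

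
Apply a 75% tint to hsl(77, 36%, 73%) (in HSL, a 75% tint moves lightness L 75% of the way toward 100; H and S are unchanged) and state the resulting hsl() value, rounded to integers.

hsl(77, 36%, 93%)

L moves 75% from 73 toward 100: 73 + 20.25 = 93.25 → 93.
H and S are unchanged.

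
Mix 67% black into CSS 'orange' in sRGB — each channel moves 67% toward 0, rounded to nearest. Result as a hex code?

CSS orange is rgb(255, 165, 0).
A 67% shade moves each channel 67% toward 0:
  R: 255 + 0.67×(0−255) = 255 − 170.85 = 84.15 → 84
  G: 165 + 0.67×(0−165) = 165 − 110.55 = 54.45 → 54
  B: 0 + 0 = 0 → 0
rgb(84, 54, 0) = #543600.

#543600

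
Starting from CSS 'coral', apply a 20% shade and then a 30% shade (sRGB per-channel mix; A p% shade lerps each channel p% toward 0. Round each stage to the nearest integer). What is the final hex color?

CSS coral is rgb(255, 127, 80).
A 20% shade moves each channel 20% toward 0:
  R: 255 + 0.2×(0−255) = 255 − 51 = 204 → 204
  G: 127 + 0.2×(0−127) = 127 − 25.4 = 101.6 → 102
  B: 80 + 0.2×(0−80) = 80 − 16 = 64 → 64
After the shade: rgb(204, 102, 64) = #cc6640.
A 30% shade moves each channel 30% toward 0:
  R: 204 − 61.2 = 142.8 → 143
  G: 102 + 0.3×(0−102) = 102 − 30.6 = 71.4 → 71
  B: 64 + 0.3×(0−64) = 64 − 19.2 = 44.8 → 45
rgb(143, 71, 45) = #8f472d.

#8f472d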